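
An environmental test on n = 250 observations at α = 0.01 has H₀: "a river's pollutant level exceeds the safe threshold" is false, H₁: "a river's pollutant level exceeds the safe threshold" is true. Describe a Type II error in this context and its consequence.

Type II error: failing to reject H₀ when it is false — concluding that a river's pollutant level exceeds the safe threshold is not supported when in fact it is. Consequence: allowing unsafe pollution to continue.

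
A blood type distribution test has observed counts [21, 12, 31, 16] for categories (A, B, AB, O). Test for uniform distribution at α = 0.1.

Expected = 20 each. χ² = Σ(O-E)²/E = 10.1. df = 3, critical value = 6.251. Reject H₀.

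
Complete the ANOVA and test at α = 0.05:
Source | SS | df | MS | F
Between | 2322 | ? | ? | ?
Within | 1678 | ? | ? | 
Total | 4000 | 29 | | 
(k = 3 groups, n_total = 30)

df_between = 2, df_within = 27. MS_between = 1161.0, MS_within = 62.15. F = 18.681, F_crit ≈ 3.354. Reject H₀.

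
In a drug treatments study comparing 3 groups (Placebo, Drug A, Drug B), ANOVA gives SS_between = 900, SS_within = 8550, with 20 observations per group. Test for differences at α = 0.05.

df_between = 2, df_within = 57. F = MS_between/MS_within = 450.0/150.0 = 3.0. F_crit ≈ 3.159. Fail to reject H₀.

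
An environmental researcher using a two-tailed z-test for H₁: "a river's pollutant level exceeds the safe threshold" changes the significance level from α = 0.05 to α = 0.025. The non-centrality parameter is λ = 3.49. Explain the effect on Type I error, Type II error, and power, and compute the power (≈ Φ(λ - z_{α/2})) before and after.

Decreasing α from 0.05 to 0.025:
• Type I error rate decreases (α is the Type I rate by definition).
• Critical value moves from z_{α/2} = 1.96 to 2.241, so power = Φ(λ - z_{α/2}) goes from Φ(3.49 - 1.96) = 0.937 to Φ(3.49 - 2.241) = 0.894.
• Type II error rate β = 1 - power therefore increases (0.063 → 0.106).
Appropriate when false positives are costly — here, shutting down a compliant factory unnecessarily.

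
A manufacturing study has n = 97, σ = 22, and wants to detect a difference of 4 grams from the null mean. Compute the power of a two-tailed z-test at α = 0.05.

SE = σ/√n = 22/√97 = 2.234. Non-centrality λ = d/SE = 4/2.234 = 1.791. Power ≈ Φ(λ - z_{α/2}) = Φ(1.791 - 1.96) = Φ(-0.169) = 0.433.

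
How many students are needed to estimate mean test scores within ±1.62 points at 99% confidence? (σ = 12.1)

n = (z*σ/E)² = (2.576×12.1/1.62)² = 370.2 → n = 371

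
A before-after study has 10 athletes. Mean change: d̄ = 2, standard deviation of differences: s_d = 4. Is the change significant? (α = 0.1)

t = d̄/(s_d/√n) = 2/(4/√10) = 1.581. df = 9, critical t = ±1.833. Fail to reject H₀.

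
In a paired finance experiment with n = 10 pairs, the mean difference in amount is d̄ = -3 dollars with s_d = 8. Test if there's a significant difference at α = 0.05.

t = d̄/(s_d/√n) = -3/(8/√10) = -1.186. df = 9, critical t = ±2.262. Fail to reject H₀.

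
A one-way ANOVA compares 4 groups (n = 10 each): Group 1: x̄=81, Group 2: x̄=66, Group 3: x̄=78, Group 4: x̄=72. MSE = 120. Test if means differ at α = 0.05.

Grand mean = 74.25. SS_between = 1327.5, MS_between = 442.5. F = 3.688, F_crit ≈ 2.866. Reject H₀.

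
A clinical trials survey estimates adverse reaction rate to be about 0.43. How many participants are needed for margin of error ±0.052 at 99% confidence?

n = z²p(1-p)/E² = 2.576²×0.43×0.57/0.052² = 601.5 → n = 602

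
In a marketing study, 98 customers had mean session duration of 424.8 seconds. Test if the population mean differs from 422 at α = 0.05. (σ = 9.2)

z = (x̄ - μ₀)/(σ/√n) = (424.8 - 422)/(9.2/√98) = 3.013. Critical value: ±1.96. Since |3.013| > 1.96, Reject H₀.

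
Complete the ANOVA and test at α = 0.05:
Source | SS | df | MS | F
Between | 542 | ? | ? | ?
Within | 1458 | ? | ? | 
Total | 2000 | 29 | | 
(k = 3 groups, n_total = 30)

df_between = 2, df_within = 27. MS_between = 271.0, MS_within = 54.0. F = 5.019, F_crit ≈ 3.354. Reject H₀.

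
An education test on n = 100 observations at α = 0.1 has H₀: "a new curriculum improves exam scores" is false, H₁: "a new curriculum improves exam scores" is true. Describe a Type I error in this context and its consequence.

Type I error: rejecting H₀ when it is true — concluding that a new curriculum improves exam scores when in fact it is not. Consequence: adopting a curriculum that gives no real benefit — disruption for nothing.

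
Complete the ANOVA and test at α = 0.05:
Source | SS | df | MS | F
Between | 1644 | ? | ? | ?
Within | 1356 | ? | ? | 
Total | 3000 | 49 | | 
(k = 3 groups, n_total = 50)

df_between = 2, df_within = 47. MS_between = 822.0, MS_within = 28.85. F = 28.491, F_crit ≈ 3.195. Reject H₀.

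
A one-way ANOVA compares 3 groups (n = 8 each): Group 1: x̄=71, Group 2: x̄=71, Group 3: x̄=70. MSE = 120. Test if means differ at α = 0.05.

Grand mean = 70.67. SS_between = 5.33, MS_between = 2.67. F = 0.022, F_crit ≈ 3.467. Fail to reject H₀.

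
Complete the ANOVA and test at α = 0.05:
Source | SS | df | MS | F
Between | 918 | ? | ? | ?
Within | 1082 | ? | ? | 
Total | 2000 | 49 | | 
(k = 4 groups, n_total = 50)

df_between = 3, df_within = 46. MS_between = 306.0, MS_within = 23.52. F = 13.009, F_crit ≈ 2.807. Reject H₀.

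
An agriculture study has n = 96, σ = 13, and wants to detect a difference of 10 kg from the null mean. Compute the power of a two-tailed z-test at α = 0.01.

SE = σ/√n = 13/√96 = 1.327. Non-centrality λ = d/SE = 10/1.327 = 7.537. Power ≈ Φ(λ - z_{α/2}) = Φ(7.537 - 2.576) = Φ(4.961) = 1.0.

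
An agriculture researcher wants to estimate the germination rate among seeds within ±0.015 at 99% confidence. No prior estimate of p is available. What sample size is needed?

Conservative approach: use p = 0.5 (maximizes p(1-p) = 0.25). n = z²(0.25)/E² = 2.576²×0.25/0.015² = 7373.1 → n = 7374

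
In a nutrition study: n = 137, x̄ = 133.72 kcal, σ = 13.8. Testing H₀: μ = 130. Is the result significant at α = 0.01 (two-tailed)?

z = (133.72 - 130)/(13.8/√137) = 3.155. Since |z| > 2.576, significant at α = 0.01.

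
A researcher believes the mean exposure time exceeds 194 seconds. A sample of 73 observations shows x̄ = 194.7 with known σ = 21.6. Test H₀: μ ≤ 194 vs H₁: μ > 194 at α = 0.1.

z = 0.277. Critical value: 1.28. Fail to reject H₀.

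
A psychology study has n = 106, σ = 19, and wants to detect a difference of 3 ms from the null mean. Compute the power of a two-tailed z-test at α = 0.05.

SE = σ/√n = 19/√106 = 1.845. Non-centrality λ = d/SE = 3/1.845 = 1.626. Power ≈ Φ(λ - z_{α/2}) = Φ(1.626 - 1.96) = Φ(-0.334) = 0.369.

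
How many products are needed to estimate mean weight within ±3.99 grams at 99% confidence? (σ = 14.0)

n = (z*σ/E)² = (2.576×14.0/3.99)² = 81.7 → n = 82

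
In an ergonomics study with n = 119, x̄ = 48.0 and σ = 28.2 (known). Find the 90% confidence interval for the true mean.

CI = x̄ ± z*(σ/√n) = 48.0 ± 1.645(28.2/√119) = 48.0 ± 4.25 = (43.75, 52.25)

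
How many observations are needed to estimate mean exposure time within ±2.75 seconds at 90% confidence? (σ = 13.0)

n = (z*σ/E)² = (1.645×13.0/2.75)² = 60.5 → n = 61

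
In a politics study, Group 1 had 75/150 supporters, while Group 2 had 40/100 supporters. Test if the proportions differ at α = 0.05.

p̂₁ = 0.5, p̂₂ = 0.4, pooled p̂ = 0.46. z = 1.554. Critical: ±1.96. Fail to reject H₀.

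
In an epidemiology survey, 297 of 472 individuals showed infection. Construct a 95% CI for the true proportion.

p̂ = 0.629. CI = p̂ ± z*√(p̂(1-p̂)/n) = (0.586, 0.673)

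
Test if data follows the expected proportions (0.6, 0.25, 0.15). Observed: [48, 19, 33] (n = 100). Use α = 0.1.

Expected: [60.0, 25.0, 15.0]. χ² = 25.44. df = 2, critical = 4.605. Reject H₀.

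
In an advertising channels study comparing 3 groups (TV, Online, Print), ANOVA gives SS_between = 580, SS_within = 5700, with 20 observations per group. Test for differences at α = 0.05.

df_between = 2, df_within = 57. F = MS_between/MS_within = 290.0/100.0 = 2.9. F_crit ≈ 3.159. Fail to reject H₀.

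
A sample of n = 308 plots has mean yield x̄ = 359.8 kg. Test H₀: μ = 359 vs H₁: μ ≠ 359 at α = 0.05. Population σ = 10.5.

z = (x̄ - μ₀)/(σ/√n) = (359.8 - 359)/(10.5/√308) = 1.337. Critical value: ±1.96. Since |1.337| ≤ 1.96, Fail to reject H₀.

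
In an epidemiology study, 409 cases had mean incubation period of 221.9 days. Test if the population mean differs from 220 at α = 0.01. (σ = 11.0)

z = (x̄ - μ₀)/(σ/√n) = (221.9 - 220)/(11.0/√409) = 3.493. Critical value: ±2.576. Since |3.493| > 2.576, Reject H₀.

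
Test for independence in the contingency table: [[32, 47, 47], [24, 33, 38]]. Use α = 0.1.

χ² = 0.201. df = 2, critical = 4.605. Fail to reject H₀. No evidence of dependence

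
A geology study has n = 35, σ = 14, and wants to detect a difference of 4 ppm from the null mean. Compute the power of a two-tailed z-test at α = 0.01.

SE = σ/√n = 14/√35 = 2.366. Non-centrality λ = d/SE = 4/2.366 = 1.69. Power ≈ Φ(λ - z_{α/2}) = Φ(1.69 - 2.576) = Φ(-0.886) = 0.188.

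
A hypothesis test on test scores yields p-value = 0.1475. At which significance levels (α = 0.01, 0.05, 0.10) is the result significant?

p = 0.1475. Not significant at any of the given levels.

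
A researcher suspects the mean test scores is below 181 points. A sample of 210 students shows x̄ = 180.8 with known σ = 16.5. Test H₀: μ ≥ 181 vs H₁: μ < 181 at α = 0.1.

z = -0.176. Critical value: -1.28. Fail to reject H₀.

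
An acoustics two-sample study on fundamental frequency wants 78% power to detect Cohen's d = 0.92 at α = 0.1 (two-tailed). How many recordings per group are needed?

z_{α/2} = 1.645, z_β = Φ⁻¹(0.78) = 0.772. For large effect (d = 0.92): n per group = 2(z_{α/2} + z_β)²/d² = 2(1.645 + 0.772)²/0.92² = 13.8 → 14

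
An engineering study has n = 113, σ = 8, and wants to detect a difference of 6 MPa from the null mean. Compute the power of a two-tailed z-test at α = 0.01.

SE = σ/√n = 8/√113 = 0.753. Non-centrality λ = d/SE = 6/0.753 = 7.973. Power ≈ Φ(λ - z_{α/2}) = Φ(7.973 - 2.576) = Φ(5.397) = 1.0.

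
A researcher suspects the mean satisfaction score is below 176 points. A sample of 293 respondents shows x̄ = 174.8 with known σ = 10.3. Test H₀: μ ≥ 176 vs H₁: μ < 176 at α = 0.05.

z = -1.994. Critical value: -1.645. Reject H₀.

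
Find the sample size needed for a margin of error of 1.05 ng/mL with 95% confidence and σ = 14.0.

n = (z*σ/E)² = (1.96×14.0/1.05)² = 683.0 → n = 683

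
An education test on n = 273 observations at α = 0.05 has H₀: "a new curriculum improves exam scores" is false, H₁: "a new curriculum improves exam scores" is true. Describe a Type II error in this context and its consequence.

Type II error: failing to reject H₀ when it is false — concluding that a new curriculum improves exam scores is not supported when in fact it is. Consequence: keeping the old curriculum when the new one would have helped students.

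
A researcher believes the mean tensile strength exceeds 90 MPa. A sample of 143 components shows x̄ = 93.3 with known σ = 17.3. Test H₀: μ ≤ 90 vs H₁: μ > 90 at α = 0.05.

z = 2.281. Critical value: 1.645. Reject H₀.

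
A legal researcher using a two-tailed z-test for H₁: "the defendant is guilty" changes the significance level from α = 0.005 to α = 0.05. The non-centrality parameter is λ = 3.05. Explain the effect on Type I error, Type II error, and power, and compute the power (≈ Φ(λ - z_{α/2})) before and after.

Increasing α from 0.005 to 0.05:
• Type I error rate increases (α is the Type I rate by definition).
• Critical value moves from z_{α/2} = 2.807 to 1.96, so power = Φ(λ - z_{α/2}) goes from Φ(3.05 - 2.807) = 0.596 to Φ(3.05 - 1.96) = 0.862.
• Type II error rate β = 1 - power therefore decreases (0.404 → 0.138).
Appropriate when false negatives are costly — here, acquitting a guilty person.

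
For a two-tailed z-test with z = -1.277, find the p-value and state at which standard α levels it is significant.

p = 2·P(Z > |-1.277|) = 2·(1 - Φ(1.277)) ≈ 0.2016. Not significant at any standard level.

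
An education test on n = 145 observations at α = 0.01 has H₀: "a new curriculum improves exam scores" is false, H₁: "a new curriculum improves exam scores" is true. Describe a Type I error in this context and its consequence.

Type I error: rejecting H₀ when it is true — concluding that a new curriculum improves exam scores when in fact it is not. Consequence: adopting a curriculum that gives no real benefit — disruption for nothing.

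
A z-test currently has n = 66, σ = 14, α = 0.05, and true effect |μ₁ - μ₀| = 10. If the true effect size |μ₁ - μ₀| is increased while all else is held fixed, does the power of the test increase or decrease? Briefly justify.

Power increases: a larger true effect increases the non-centrality λ = |μ₁ - μ₀|/(σ/√n).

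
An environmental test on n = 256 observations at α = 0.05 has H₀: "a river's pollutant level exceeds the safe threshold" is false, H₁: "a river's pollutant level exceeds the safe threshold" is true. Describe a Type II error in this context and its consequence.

Type II error: failing to reject H₀ when it is false — concluding that a river's pollutant level exceeds the safe threshold is not supported when in fact it is. Consequence: allowing unsafe pollution to continue.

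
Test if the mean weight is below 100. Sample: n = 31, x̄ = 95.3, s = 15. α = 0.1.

t = (95.3 - 100)/(15/√31) = -1.745, df = 30. Critical t = -1.31. Reject H₀.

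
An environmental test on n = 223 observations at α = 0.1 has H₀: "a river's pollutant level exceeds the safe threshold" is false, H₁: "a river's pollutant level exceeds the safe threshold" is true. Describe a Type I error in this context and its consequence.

Type I error: rejecting H₀ when it is true — concluding that a river's pollutant level exceeds the safe threshold when in fact it is not. Consequence: shutting down a compliant factory unnecessarily.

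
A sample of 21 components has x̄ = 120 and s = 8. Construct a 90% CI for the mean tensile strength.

CI = x̄ ± t*(s/√n) = 120 ± 1.725(8/√21) = (116.99, 123.01)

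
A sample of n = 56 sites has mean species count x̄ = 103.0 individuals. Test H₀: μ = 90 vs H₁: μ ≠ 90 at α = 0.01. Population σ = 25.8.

z = (x̄ - μ₀)/(σ/√n) = (103.0 - 90)/(25.8/√56) = 3.771. Critical value: ±2.576. Since |3.771| > 2.576, Reject H₀.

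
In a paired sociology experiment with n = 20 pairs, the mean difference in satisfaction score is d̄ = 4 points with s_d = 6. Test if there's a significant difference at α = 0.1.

t = d̄/(s_d/√n) = 4/(6/√20) = 2.981. df = 19, critical t = ±1.729. Reject H₀.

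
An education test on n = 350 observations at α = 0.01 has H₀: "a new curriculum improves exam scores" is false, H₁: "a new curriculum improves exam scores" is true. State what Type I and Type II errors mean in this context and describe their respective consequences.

Type I (false positive): concluding that a new curriculum improves exam scores when it is not — adopting a curriculum that gives no real benefit — disruption for nothing. Type II (false negative): failing to conclude that a new curriculum improves exam scores when it is — keeping the old curriculum when the new one would have helped students. Which is costlier depends on domain priorities and is a judgement call rather than a statistical fact.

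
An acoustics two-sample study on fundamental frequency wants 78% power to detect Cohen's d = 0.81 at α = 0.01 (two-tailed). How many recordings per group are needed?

z_{α/2} = 2.576, z_β = Φ⁻¹(0.78) = 0.772. For large effect (d = 0.81): n per group = 2(z_{α/2} + z_β)²/d² = 2(2.576 + 0.772)²/0.81² = 34.2 → 35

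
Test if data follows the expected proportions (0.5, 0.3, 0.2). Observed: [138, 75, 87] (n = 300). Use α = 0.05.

Expected: [150.0, 90.0, 60.0]. χ² = 15.61. df = 2, critical = 5.991. Reject H₀.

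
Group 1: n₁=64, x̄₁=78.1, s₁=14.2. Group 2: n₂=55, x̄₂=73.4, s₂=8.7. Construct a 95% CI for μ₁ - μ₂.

Difference = 4.7. SE = √(14.2²/64 + 8.7²/55) = 2.128. CI = (0.53, 8.87)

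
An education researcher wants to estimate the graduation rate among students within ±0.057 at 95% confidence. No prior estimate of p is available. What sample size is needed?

Conservative approach: use p = 0.5 (maximizes p(1-p) = 0.25). n = z²(0.25)/E² = 1.96²×0.25/0.057² = 295.6 → n = 296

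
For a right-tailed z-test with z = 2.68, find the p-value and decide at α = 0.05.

p = P(Z > 2.68) = 1 - Φ(2.68) ≈ 0.0037. Since p < 0.05, reject H₀ (significant) at α = 0.05.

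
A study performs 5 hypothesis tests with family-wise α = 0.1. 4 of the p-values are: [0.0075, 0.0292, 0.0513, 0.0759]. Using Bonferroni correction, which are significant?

Bonferroni α = 0.1/5 = 0.02. Significant p-values: [0.0075]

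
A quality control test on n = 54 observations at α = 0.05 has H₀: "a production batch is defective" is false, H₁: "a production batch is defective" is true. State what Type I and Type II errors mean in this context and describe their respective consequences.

Type I (false positive): concluding that a production batch is defective when it is not — scrapping a good batch — wasted material and cost for no reason. Type II (false negative): failing to conclude that a production batch is defective when it is — shipping a defective batch — faulty products reach customers. Which is costlier depends on domain priorities and is a judgement call rather than a statistical fact.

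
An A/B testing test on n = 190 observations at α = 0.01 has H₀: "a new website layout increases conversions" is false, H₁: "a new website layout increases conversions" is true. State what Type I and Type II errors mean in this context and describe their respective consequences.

Type I (false positive): concluding that a new website layout increases conversions when it is not — rolling out a layout that doesn't actually help — wasted engineering effort. Type II (false negative): failing to conclude that a new website layout increases conversions when it is — discarding a layout that would have improved conversions — lost revenue. Which is costlier depends on domain priorities and is a judgement call rather than a statistical fact.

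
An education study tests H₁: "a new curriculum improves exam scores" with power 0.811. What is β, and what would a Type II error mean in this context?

β = 1 - power = 1 - 0.811 = 0.189. A Type II error is failing to reject H₀ when H₀ is false (false negative) — here, failing to conclude that a new curriculum improves exam scores when in fact it is true. Consequence: keeping the old curriculum when the new one would have helped students.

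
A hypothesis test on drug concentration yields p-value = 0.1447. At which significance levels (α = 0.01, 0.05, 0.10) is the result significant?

p = 0.1447. Not significant at any of the given levels.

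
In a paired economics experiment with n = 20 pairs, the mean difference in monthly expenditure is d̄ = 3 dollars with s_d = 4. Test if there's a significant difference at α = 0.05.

t = d̄/(s_d/√n) = 3/(4/√20) = 3.354. df = 19, critical t = ±2.093. Reject H₀.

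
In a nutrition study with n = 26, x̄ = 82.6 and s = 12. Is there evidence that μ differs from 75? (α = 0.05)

t = (x̄ - μ₀)/(s/√n) = (82.6 - 75)/(12/√26) = 3.229. df = 25, critical t = ±2.06. Reject H₀.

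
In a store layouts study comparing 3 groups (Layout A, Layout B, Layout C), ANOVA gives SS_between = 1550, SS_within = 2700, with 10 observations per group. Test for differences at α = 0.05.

df_between = 2, df_within = 27. F = MS_between/MS_within = 775.0/100.0 = 7.75. F_crit ≈ 3.354. Reject H₀. At least one mean differs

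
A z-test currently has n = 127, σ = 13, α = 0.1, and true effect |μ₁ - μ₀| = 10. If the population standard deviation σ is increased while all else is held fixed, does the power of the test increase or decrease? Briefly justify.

Power decreases: a larger σ inflates the standard error σ/√n, pulling the sampling distribution under H₁ back toward the critical value.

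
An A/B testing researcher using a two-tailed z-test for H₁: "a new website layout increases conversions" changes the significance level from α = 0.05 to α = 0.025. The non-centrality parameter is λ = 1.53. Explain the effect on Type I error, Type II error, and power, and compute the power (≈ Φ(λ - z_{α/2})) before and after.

Decreasing α from 0.05 to 0.025:
• Type I error rate decreases (α is the Type I rate by definition).
• Critical value moves from z_{α/2} = 1.96 to 2.241, so power = Φ(λ - z_{α/2}) goes from Φ(1.53 - 1.96) = 0.334 to Φ(1.53 - 2.241) = 0.239.
• Type II error rate β = 1 - power therefore increases (0.666 → 0.761).
Appropriate when false positives are costly — here, rolling out a layout that doesn't actually help — wasted engineering effort.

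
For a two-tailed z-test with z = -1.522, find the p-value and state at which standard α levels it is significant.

p = 2·P(Z > |-1.522|) = 2·(1 - Φ(1.522)) ≈ 0.128. Not significant at any standard level.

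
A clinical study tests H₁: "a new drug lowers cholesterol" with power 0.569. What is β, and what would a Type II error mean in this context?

β = 1 - power = 1 - 0.569 = 0.431. A Type II error is failing to reject H₀ when H₀ is false (false negative) — here, failing to conclude that a new drug lowers cholesterol when in fact it is true. Consequence: shelving an effective drug — patients miss out on a treatment that would have helped.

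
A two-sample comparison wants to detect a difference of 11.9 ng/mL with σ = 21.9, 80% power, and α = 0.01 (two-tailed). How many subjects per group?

n per group = 2(z_α/2 + z_β)²σ²/d² = 2×(2.576 + 0.84)²×21.9²/11.9² = 79.04 → n = 80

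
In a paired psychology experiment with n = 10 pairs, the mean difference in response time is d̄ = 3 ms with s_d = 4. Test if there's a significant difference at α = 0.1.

t = d̄/(s_d/√n) = 3/(4/√10) = 2.372. df = 9, critical t = ±1.833. Reject H₀.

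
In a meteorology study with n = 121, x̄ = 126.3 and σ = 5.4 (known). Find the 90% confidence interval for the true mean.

CI = x̄ ± z*(σ/√n) = 126.3 ± 1.645(5.4/√121) = 126.3 ± 0.81 = (125.49, 127.11)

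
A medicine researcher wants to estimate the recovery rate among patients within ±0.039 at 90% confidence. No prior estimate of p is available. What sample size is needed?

Conservative approach: use p = 0.5 (maximizes p(1-p) = 0.25). n = z²(0.25)/E² = 1.645²×0.25/0.039² = 444.8 → n = 445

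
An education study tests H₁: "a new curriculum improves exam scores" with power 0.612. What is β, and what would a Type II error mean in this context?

β = 1 - power = 1 - 0.612 = 0.388. A Type II error is failing to reject H₀ when H₀ is false (false negative) — here, failing to conclude that a new curriculum improves exam scores when in fact it is true. Consequence: keeping the old curriculum when the new one would have helped students.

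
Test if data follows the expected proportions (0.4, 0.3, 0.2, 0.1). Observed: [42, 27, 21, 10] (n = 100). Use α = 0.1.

Expected: [40.0, 30.0, 20.0, 10.0]. χ² = 0.45. df = 3, critical = 6.251. Fail to reject H₀.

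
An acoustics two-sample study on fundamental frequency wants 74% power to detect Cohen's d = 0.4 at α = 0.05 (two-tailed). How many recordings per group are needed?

z_{α/2} = 1.96, z_β = Φ⁻¹(0.74) = 0.643. For small effect (d = 0.4): n per group = 2(z_{α/2} + z_β)²/d² = 2(1.96 + 0.643)²/0.4² = 84.7 → 85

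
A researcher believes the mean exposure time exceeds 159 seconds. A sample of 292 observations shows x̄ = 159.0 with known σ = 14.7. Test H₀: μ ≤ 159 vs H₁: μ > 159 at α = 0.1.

z = 0.0. Critical value: 1.28. Fail to reject H₀.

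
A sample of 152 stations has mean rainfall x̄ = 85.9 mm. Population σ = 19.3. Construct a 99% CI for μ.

CI = x̄ ± z*(σ/√n) = 85.9 ± 2.576(19.3/√152) = 85.9 ± 4.03 = (81.87, 89.93)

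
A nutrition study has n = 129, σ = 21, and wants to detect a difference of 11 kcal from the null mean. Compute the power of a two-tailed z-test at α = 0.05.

SE = σ/√n = 21/√129 = 1.849. Non-centrality λ = d/SE = 11/1.849 = 5.949. Power ≈ Φ(λ - z_{α/2}) = Φ(5.949 - 1.96) = Φ(3.989) = 1.0.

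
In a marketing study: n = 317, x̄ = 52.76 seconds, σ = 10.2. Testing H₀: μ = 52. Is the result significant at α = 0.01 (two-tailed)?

z = (52.76 - 52)/(10.2/√317) = 1.327. Since |z| ≤ 2.576, not significant at α = 0.01.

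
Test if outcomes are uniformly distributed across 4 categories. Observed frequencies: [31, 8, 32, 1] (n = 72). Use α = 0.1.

Expected = 18 each. χ² = Σ(O-E)²/E = 41.889. df = 3, critical value = 6.251. Reject H₀.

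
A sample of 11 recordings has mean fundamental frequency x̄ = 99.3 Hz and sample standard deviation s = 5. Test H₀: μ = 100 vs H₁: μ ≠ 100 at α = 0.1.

t = (x̄ - μ₀)/(s/√n) = (99.3 - 100)/(5/√11) = -0.464. df = 10, critical t = ±1.812. Fail to reject H₀.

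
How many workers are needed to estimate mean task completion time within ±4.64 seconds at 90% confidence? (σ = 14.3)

n = (z*σ/E)² = (1.645×14.3/4.64)² = 25.7 → n = 26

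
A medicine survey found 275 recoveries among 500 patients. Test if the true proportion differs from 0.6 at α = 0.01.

p̂ = 0.55, p₀ = 0.6. z = (p̂ - p₀)/√(p₀(1-p₀)/n) = -2.282. Critical: ±2.576. Fail to reject H₀.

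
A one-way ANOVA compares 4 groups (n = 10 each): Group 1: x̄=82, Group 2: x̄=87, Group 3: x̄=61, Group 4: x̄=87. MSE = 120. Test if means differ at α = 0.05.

Grand mean = 79.25. SS_between = 4607.5, MS_between = 1535.83. F = 12.799, F_crit ≈ 2.866. Reject H₀.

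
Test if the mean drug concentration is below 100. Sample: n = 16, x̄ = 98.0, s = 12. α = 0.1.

t = (98.0 - 100)/(12/√16) = -0.667, df = 15. Critical t = -1.341. Fail to reject H₀.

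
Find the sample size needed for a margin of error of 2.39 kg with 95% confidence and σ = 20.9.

n = (z*σ/E)² = (1.96×20.9/2.39)² = 293.8 → n = 294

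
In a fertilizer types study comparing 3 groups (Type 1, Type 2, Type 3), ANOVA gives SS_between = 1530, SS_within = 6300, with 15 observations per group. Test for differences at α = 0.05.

df_between = 2, df_within = 42. F = MS_between/MS_within = 765.0/150.0 = 5.1. F_crit ≈ 3.22. Reject H₀. At least one mean differs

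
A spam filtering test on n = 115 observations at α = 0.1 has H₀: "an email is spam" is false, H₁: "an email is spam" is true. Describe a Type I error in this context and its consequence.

Type I error: rejecting H₀ when it is true — concluding that an email is spam when in fact it is not. Consequence: a legitimate email is sent to the spam folder and the user misses it.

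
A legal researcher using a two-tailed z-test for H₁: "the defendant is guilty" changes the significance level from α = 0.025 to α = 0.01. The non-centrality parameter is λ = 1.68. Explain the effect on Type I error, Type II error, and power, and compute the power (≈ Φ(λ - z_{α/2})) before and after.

Decreasing α from 0.025 to 0.01:
• Type I error rate decreases (α is the Type I rate by definition).
• Critical value moves from z_{α/2} = 2.241 to 2.576, so power = Φ(λ - z_{α/2}) goes from Φ(1.68 - 2.241) = 0.287 to Φ(1.68 - 2.576) = 0.185.
• Type II error rate β = 1 - power therefore increases (0.713 → 0.815).
Appropriate when false positives are costly — here, convicting an innocent person.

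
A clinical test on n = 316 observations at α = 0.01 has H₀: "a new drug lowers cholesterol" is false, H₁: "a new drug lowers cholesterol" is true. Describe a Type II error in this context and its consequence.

Type II error: failing to reject H₀ when it is false — concluding that a new drug lowers cholesterol is not supported when in fact it is. Consequence: shelving an effective drug — patients miss out on a treatment that would have helped.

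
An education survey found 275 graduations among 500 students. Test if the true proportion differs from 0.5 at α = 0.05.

p̂ = 0.55, p₀ = 0.5. z = (p̂ - p₀)/√(p₀(1-p₀)/n) = 2.236. Critical: ±1.96. Reject H₀.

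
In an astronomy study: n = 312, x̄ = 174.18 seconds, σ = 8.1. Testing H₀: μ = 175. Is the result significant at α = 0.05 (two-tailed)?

z = (174.18 - 175)/(8.1/√312) = -1.788. Since |z| ≤ 1.96, not significant at α = 0.05.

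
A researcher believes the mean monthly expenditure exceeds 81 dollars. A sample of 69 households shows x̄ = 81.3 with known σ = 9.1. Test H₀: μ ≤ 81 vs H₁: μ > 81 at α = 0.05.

z = 0.274. Critical value: 1.645. Fail to reject H₀.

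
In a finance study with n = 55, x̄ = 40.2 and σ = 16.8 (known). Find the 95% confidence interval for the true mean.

CI = x̄ ± z*(σ/√n) = 40.2 ± 1.96(16.8/√55) = 40.2 ± 4.44 = (35.76, 44.64)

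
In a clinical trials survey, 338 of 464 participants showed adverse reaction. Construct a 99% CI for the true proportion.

p̂ = 0.728. CI = p̂ ± z*√(p̂(1-p̂)/n) = (0.675, 0.782)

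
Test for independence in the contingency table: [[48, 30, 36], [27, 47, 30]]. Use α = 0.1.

χ² = 9.74. df = 2, critical = 4.605. Reject H₀. Variables are dependent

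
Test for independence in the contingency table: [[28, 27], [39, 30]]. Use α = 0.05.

χ² = 0.388. df = 1, critical = 3.841. Fail to reject H₀. No evidence of dependence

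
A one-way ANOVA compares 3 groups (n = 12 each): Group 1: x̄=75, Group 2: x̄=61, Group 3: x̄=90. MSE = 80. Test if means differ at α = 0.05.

Grand mean = 75.33. SS_between = 5048.0, MS_between = 2524.0. F = 31.55, F_crit ≈ 3.285. Reject H₀.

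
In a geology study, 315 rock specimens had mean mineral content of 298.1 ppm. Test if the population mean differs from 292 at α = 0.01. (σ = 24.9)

z = (x̄ - μ₀)/(σ/√n) = (298.1 - 292)/(24.9/√315) = 4.348. Critical value: ±2.576. Since |4.348| > 2.576, Reject H₀.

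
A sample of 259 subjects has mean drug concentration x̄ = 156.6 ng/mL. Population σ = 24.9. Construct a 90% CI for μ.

CI = x̄ ± z*(σ/√n) = 156.6 ± 1.645(24.9/√259) = 156.6 ± 2.55 = (154.05, 159.15)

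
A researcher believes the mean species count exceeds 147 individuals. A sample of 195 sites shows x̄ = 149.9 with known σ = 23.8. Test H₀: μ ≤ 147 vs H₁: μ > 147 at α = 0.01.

z = 1.702. Critical value: 2.33. Fail to reject H₀.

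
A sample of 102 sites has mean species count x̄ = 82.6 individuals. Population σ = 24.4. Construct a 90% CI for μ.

CI = x̄ ± z*(σ/√n) = 82.6 ± 1.645(24.4/√102) = 82.6 ± 3.97 = (78.63, 86.57)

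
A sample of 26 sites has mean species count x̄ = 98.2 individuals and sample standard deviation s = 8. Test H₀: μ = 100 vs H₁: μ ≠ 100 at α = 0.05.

t = (x̄ - μ₀)/(s/√n) = (98.2 - 100)/(8/√26) = -1.147. df = 25, critical t = ±2.06. Fail to reject H₀.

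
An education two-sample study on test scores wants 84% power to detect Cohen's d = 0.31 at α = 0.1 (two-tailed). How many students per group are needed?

z_{α/2} = 1.645, z_β = Φ⁻¹(0.84) = 0.994. For small effect (d = 0.31): n per group = 2(z_{α/2} + z_β)²/d² = 2(1.645 + 0.994)²/0.31² = 144.9 → 145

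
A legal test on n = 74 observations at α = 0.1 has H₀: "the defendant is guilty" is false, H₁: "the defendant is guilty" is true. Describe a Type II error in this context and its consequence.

Type II error: failing to reject H₀ when it is false — concluding that the defendant is guilty is not supported when in fact it is. Consequence: acquitting a guilty person.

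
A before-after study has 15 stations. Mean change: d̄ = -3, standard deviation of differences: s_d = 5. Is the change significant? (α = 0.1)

t = d̄/(s_d/√n) = -3/(5/√15) = -2.324. df = 14, critical t = ±1.761. Reject H₀.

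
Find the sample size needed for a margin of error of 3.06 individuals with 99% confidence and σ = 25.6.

n = (z*σ/E)² = (2.576×25.6/3.06)² = 464.4 → n = 465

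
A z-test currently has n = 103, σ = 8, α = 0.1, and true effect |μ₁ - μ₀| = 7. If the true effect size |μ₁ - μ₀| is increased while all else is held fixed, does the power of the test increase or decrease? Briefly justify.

Power increases: a larger true effect increases the non-centrality λ = |μ₁ - μ₀|/(σ/√n).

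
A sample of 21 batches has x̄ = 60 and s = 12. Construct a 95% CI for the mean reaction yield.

CI = x̄ ± t*(s/√n) = 60 ± 2.086(12/√21) = (54.54, 65.46)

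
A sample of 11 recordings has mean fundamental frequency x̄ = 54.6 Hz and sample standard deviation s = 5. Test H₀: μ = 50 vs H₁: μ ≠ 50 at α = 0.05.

t = (x̄ - μ₀)/(s/√n) = (54.6 - 50)/(5/√11) = 3.051. df = 10, critical t = ±2.228. Reject H₀.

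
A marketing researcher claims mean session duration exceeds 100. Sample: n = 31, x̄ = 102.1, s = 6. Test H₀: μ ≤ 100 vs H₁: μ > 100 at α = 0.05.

t = (102.1 - 100)/(6/√31) = 1.949, df = 30. Critical t = 1.697. Reject H₀.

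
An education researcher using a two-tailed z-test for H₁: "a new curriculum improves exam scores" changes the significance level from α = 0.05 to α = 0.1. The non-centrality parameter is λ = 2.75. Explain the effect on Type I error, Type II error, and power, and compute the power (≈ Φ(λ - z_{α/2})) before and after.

Increasing α from 0.05 to 0.1:
• Type I error rate increases (α is the Type I rate by definition).
• Critical value moves from z_{α/2} = 1.96 to 1.645, so power = Φ(λ - z_{α/2}) goes from Φ(2.75 - 1.96) = 0.785 to Φ(2.75 - 1.645) = 0.865.
• Type II error rate β = 1 - power therefore decreases (0.215 → 0.135).
Appropriate when false negatives are costly — here, keeping the old curriculum when the new one would have helped students.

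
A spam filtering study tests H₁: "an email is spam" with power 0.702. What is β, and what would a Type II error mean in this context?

β = 1 - power = 1 - 0.702 = 0.298. A Type II error is failing to reject H₀ when H₀ is false (false negative) — here, failing to conclude that an email is spam when in fact it is true. Consequence: a spam email lands in the inbox.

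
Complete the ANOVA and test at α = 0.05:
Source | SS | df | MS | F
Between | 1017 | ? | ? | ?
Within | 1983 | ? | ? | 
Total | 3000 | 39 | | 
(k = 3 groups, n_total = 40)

df_between = 2, df_within = 37. MS_between = 508.5, MS_within = 53.59. F = 9.488, F_crit ≈ 3.252. Reject H₀.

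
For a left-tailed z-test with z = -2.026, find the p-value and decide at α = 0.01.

p = P(Z < -2.026) = Φ(-2.026) ≈ 0.0214. Since p ≥ 0.01, fail to reject H₀ (not significant) at α = 0.01.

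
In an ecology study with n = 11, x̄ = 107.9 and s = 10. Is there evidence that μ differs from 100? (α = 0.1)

t = (x̄ - μ₀)/(s/√n) = (107.9 - 100)/(10/√11) = 2.62. df = 10, critical t = ±1.812. Reject H₀.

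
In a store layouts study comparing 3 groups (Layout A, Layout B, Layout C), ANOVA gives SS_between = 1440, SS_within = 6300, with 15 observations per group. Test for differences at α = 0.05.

df_between = 2, df_within = 42. F = MS_between/MS_within = 720.0/150.0 = 4.8. F_crit ≈ 3.22. Reject H₀. At least one mean differs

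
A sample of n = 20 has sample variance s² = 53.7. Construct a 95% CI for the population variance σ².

df = 19. χ²_{0.025} = 32.852, χ²_{0.975} = 8.907. CI for σ² = ((n-1)s²/χ²_{α/2}, (n-1)s²/χ²_{1-α/2}) = (19·53.7/32.852, 19·53.7/8.907) = (31.06, 114.55)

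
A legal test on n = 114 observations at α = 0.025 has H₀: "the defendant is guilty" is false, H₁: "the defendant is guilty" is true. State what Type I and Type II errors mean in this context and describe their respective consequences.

Type I (false positive): concluding that the defendant is guilty when it is not — convicting an innocent person. Type II (false negative): failing to conclude that the defendant is guilty when it is — acquitting a guilty person. Which is costlier depends on domain priorities and is a judgement call rather than a statistical fact.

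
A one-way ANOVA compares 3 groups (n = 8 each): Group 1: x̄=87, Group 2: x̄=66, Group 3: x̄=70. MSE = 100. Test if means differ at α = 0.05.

Grand mean = 74.33. SS_between = 1989.33, MS_between = 994.67. F = 9.947, F_crit ≈ 3.467. Reject H₀.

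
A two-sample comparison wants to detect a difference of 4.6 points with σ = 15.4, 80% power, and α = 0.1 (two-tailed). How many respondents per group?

n per group = 2(z_α/2 + z_β)²σ²/d² = 2×(1.645 + 0.84)²×15.4²/4.6² = 138.4 → n = 139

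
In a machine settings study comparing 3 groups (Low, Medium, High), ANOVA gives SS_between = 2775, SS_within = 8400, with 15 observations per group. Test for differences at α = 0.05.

df_between = 2, df_within = 42. F = MS_between/MS_within = 1387.5/200.0 = 6.938. F_crit ≈ 3.22. Reject H₀. At least one mean differs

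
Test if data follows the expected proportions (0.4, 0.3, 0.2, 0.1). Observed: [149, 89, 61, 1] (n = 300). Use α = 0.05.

Expected: [120.0, 90.0, 60.0, 30.0]. χ² = 35.069. df = 3, critical = 7.815. Reject H₀.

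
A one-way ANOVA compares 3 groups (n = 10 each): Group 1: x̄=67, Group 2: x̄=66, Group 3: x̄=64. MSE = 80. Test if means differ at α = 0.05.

Grand mean = 65.67. SS_between = 46.67, MS_between = 23.33. F = 0.292, F_crit ≈ 3.354. Fail to reject H₀.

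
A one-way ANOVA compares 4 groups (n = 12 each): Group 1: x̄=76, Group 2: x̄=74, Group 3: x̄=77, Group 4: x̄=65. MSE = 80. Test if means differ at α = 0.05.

Grand mean = 73.0. SS_between = 1080.0, MS_between = 360.0. F = 4.5, F_crit ≈ 2.816. Reject H₀.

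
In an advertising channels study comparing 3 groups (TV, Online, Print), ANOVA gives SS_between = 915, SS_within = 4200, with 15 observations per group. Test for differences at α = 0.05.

df_between = 2, df_within = 42. F = MS_between/MS_within = 457.5/100.0 = 4.575. F_crit ≈ 3.22. Reject H₀. At least one mean differs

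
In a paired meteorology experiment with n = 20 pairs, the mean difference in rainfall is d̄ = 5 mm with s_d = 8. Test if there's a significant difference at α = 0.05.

t = d̄/(s_d/√n) = 5/(8/√20) = 2.795. df = 19, critical t = ±2.093. Reject H₀.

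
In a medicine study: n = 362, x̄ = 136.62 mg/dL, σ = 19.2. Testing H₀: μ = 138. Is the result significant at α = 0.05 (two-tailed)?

z = (136.62 - 138)/(19.2/√362) = -1.368. Since |z| ≤ 1.96, not significant at α = 0.05.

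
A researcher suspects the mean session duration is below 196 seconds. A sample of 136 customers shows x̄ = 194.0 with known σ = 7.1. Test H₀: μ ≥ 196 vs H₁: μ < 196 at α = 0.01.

z = -3.285. Critical value: -2.33. Reject H₀.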